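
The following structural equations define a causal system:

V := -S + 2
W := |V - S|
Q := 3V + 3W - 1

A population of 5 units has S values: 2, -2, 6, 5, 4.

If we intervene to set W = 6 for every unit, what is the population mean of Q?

14

Every unit gets W=6 under the intervention. Q values become 17, 29, 5, 8, 11; E[Q|do(W=6)] = 14.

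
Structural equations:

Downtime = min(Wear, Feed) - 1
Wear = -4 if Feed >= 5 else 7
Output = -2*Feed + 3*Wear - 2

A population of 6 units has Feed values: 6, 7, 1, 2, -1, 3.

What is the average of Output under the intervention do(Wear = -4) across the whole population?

Under do(Wear=-4), Wear's equation is replaced by Wear=-4 for every unit. Per-unit Output: -26, -28, -16, -18, -12, -20. Mean = -20.

-20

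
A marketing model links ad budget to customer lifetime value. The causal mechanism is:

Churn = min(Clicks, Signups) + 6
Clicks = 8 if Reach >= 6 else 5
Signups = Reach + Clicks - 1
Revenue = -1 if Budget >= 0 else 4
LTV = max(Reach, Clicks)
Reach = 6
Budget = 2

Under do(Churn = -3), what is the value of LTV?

8

Under do(Churn=-3), the mechanism Churn = min(Clicks, Signups) + 6 is discarded; Churn is fixed at -3.
Since LTV is not a descendant of the intervened variable, it is unaffected.
Clicks = 8 if Reach >= 6 else 5  [with Reach=6]  = 8
LTV = max(Reach, Clicks)  [with Reach=6, Clicks=8]  = 8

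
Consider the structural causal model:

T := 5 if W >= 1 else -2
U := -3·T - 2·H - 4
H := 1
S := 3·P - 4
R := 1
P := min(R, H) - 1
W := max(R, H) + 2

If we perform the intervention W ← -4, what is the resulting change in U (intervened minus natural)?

21

Under do(W=-4), the mechanism W := max(R, H) + 2 is discarded; W is fixed at -4.
T = 5 if W >= 1 else -2  [with W=-4]  = -2
U = -3·T - 2·H - 4  [with T=-2, H=1]  = 0
Without intervention: W = max(R, H) + 2  [with R=1, H=1]  = 3; T = 5 if W >= 1 else -2  [with W=3]  = 5; U = -3·T - 2·H - 4  [with T=5, H=1]  = -21.
Change = 0 − (-21) = 21.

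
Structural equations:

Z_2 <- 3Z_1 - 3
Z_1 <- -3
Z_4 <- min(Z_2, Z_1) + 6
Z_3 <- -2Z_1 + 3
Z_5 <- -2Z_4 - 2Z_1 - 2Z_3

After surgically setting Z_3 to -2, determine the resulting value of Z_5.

22

do(Z_3=-2) replaces the equation Z_3 <- -2Z_1 + 3 with the constant Z_3 = -2.
Z_2 = 3Z_1 - 3  [with Z_1=-3]  = -12
Z_4 = min(Z_2, Z_1) + 6  [with Z_2=-12, Z_1=-3]  = -6
Z_5 = -2Z_4 - 2Z_1 - 2Z_3  [with Z_4=-6, Z_1=-3, Z_3=-2]  = 22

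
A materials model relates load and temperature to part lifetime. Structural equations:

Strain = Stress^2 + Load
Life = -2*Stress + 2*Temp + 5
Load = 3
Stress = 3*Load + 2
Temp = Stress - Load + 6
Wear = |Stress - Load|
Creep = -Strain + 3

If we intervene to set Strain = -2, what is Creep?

do(Strain=-2) replaces the equation Strain = Stress^2 + Load with the constant Strain = -2.
Creep = -Strain + 3  [with Strain=-2]  = 5

5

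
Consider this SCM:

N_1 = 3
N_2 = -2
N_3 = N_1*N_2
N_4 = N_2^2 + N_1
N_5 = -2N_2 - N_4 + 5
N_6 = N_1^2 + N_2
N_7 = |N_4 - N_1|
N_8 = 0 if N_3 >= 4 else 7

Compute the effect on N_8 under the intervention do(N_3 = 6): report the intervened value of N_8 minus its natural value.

The intervention breaks the incoming arrows to N_3: N_3 = N_1*N_2 no longer applies, and N_3 = 6.
N_8 = 0 if N_3 >= 4 else 7  [with N_3=6]  = 0
Without intervention: N_3 = N_1*N_2  [with N_1=3, N_2=-2]  = -6; N_8 = 0 if N_3 >= 4 else 7  [with N_3=-6]  = 7.
Change = 0 − 7 = -7.

-7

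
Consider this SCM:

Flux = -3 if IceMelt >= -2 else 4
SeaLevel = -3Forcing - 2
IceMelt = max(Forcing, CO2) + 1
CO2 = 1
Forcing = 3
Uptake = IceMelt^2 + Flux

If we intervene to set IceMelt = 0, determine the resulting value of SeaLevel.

The intervention breaks the incoming arrows to IceMelt: IceMelt = max(Forcing, CO2) + 1 no longer applies, and IceMelt = 0.
SeaLevel is not downstream of the intervention, so its value is determined by the original equations.
SeaLevel = -3Forcing - 2  [with Forcing=3]  = -11

-11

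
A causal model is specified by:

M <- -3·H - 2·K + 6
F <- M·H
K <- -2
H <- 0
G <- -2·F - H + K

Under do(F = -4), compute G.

Intervening sets F = -4 and removes its equation (F <- M·H).
G = -2·F - H + K  [with F=-4, H=0, K=-2]  = 6

6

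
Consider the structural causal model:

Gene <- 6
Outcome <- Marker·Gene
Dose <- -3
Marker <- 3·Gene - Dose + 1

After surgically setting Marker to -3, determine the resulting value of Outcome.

The intervention breaks the incoming arrows to Marker: Marker <- 3·Gene - Dose + 1 no longer applies, and Marker = -3.
Outcome = Marker·Gene  [with Marker=-3, Gene=6]  = -18

-18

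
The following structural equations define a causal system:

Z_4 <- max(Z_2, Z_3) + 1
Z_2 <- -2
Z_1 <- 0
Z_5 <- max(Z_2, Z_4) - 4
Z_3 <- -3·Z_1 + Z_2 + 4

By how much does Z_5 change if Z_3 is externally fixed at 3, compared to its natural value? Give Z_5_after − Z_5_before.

1

do(Z_3=3) replaces the equation Z_3 <- -3·Z_1 + Z_2 + 4 with the constant Z_3 = 3.
Z_4 = max(Z_2, Z_3) + 1  [with Z_2=-2, Z_3=3]  = 4
Z_5 = max(Z_2, Z_4) - 4  [with Z_2=-2, Z_4=4]  = 0
Without intervention: Z_3 = -3·Z_1 + Z_2 + 4  [with Z_1=0, Z_2=-2]  = 2; Z_4 = max(Z_2, Z_3) + 1  [with Z_2=-2, Z_3=2]  = 3; Z_5 = max(Z_2, Z_4) - 4  [with Z_2=-2, Z_4=3]  = -1.
Change = 0 − (-1) = 1.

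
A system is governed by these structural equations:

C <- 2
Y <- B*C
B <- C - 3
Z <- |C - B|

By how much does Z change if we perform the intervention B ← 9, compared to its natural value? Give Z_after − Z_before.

4

Under do(B=9), the mechanism B <- C - 3 is discarded; B is fixed at 9.
Z = |C - B|  [with C=2, B=9]  = 7
Without intervention: B = C - 3  [with C=2]  = -1; Z = |C - B|  [with C=2, B=-1]  = 3.
Change = 7 − 3 = 4.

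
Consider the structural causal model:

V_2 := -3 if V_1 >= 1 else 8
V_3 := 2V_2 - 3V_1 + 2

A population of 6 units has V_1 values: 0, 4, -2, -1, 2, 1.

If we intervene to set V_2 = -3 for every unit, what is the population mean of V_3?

Under do(V_2=-3), V_2's equation is replaced by V_2=-3 for every unit. Per-unit V_3: -4, -16, 2, -1, -10, -7. Mean = -6.

-6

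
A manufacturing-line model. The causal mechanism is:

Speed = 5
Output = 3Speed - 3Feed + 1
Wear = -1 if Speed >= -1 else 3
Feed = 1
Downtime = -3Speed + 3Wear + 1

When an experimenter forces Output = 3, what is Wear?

Under do(Output=3), the mechanism Output = 3Speed - 3Feed + 1 is discarded; Output is fixed at 3.
Since Wear is not a descendant of the intervened variable, it is unaffected.
Wear = -1 if Speed >= -1 else 3  [with Speed=5]  = -1

-1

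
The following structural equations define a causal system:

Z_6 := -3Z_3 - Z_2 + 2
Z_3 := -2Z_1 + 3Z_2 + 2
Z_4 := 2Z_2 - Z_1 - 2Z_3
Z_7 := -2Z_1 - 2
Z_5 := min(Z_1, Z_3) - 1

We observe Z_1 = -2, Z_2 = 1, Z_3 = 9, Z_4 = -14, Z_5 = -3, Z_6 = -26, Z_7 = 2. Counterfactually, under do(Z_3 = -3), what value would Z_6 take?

The intervention breaks the incoming arrows to Z_3: Z_3 := -2Z_1 + 3Z_2 + 2 no longer applies, and Z_3 = -3.
Z_6 = -3Z_3 - Z_2 + 2  [with Z_3=-3, Z_2=1]  = 10

10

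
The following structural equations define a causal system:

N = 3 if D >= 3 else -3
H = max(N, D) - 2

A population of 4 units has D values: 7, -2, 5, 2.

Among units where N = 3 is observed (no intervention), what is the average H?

4

Conditioning on N=3 selects the 2 unit(s) with D ∈ {7, 5}. Their H values: 5, 3. Mean = 4.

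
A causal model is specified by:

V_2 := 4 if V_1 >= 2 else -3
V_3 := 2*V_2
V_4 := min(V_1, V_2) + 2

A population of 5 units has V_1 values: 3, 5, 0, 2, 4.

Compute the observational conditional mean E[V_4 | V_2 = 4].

5.25

E[V_4|V_2=4] averages over only the 4 units with V_2=4 (V_1 = 3, 5, 2, 4): V_4 = 5, 6, 4, 6, mean 5.25.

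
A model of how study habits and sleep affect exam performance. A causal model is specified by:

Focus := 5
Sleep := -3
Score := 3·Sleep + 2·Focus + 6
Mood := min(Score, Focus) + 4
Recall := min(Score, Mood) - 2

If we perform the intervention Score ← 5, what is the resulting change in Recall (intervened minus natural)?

-2

do(Score=5) replaces the equation Score := 3·Sleep + 2·Focus + 6 with the constant Score = 5.
Mood = min(Score, Focus) + 4  [with Score=5, Focus=5]  = 9
Recall = min(Score, Mood) - 2  [with Score=5, Mood=9]  = 3
Without intervention: Score = 3·Sleep + 2·Focus + 6  [with Sleep=-3, Focus=5]  = 7; Mood = min(Score, Focus) + 4  [with Score=7, Focus=5]  = 9; Recall = min(Score, Mood) - 2  [with Score=7, Mood=9]  = 5.
Change = 3 − 5 = -2.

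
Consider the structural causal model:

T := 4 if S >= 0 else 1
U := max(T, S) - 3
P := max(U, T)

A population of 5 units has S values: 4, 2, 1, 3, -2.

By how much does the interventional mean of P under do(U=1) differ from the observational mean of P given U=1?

Under do(U=1), U's equation is replaced by U=1 for every unit. Per-unit P: 4, 4, 4, 4, 1. Mean = 3.4.
E[P|U=1] averages over only the 4 units with U=1 (S = 4, 2, 1, 3): P = 4, 4, 4, 4, mean 4.
Difference = 3.4 − 4 = -0.6.

-0.6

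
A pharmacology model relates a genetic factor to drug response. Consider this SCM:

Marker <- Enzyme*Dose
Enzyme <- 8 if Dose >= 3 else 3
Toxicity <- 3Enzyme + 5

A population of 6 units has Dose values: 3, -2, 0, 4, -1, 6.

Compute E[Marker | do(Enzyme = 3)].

5

Under do(Enzyme=3), Enzyme's equation is replaced by Enzyme=3 for every unit. Per-unit Marker: 9, -6, 0, 12, -3, 18. Mean = 5.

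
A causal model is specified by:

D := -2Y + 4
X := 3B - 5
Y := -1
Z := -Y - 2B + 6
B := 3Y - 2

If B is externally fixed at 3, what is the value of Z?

do(B=3) replaces the equation B := 3Y - 2 with the constant B = 3.
Z = -Y - 2B + 6  [with Y=-1, B=3]  = 1

1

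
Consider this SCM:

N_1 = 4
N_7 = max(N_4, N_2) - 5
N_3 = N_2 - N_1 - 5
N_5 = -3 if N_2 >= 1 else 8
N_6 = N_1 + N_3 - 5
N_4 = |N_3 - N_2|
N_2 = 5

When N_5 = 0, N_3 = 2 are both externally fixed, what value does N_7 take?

0

The joint intervention fixes N_5 = 0, N_3 = 2, removing each variable's own equation.
N_4 = |N_3 - N_2|  [with N_3=2, N_2=5]  = 3
N_7 = max(N_4, N_2) - 5  [with N_4=3, N_2=5]  = 0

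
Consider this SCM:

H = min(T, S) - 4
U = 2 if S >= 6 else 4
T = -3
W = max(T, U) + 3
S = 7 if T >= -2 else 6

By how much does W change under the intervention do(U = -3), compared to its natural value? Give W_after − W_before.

do(U=-3) replaces the equation U = 2 if S >= 6 else 4 with the constant U = -3.
W = max(T, U) + 3  [with T=-3, U=-3]  = 0
Without intervention: S = 7 if T >= -2 else 6  [with T=-3]  = 6; U = 2 if S >= 6 else 4  [with S=6]  = 2; W = max(T, U) + 3  [with T=-3, U=2]  = 5.
Change = 0 − 5 = -5.

-5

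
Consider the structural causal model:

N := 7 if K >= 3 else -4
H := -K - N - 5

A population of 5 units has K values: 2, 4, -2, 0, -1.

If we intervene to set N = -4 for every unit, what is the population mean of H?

-1.6

The intervention sets N=-4 in all 5 units regardless of K. Recomputing H per unit gives -3, -5, 1, -1, 0; average -1.6.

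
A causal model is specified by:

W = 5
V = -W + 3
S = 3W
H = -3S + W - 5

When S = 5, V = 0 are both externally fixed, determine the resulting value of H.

-15

The joint intervention fixes S = 5, V = 0, removing each variable's own equation.
H = -3S + W - 5  [with S=5, W=5]  = -15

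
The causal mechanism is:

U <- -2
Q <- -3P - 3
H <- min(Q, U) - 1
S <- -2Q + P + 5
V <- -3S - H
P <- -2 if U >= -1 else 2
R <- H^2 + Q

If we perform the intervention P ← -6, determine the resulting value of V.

96

Under do(P=-6), the mechanism P <- -2 if U >= -1 else 2 is discarded; P is fixed at -6.
Q = -3P - 3  [with P=-6]  = 15
S = -2Q + P + 5  [with Q=15, P=-6]  = -31
H = min(Q, U) - 1  [with Q=15, U=-2]  = -3
V = -3S - H  [with S=-31, H=-3]  = 96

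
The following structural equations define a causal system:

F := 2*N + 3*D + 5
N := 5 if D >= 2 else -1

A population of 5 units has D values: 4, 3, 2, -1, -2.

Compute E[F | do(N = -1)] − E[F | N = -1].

Under do(N=-1), N's equation is replaced by N=-1 for every unit. Per-unit F: 15, 12, 9, 0, -3. Mean = 6.6.
Conditioning on N=-1 selects the 2 unit(s) with D ∈ {-1, -2}. Their F values: 0, -3. Mean = -1.5.
Difference = 6.6 − (-1.5) = 8.1.

8.1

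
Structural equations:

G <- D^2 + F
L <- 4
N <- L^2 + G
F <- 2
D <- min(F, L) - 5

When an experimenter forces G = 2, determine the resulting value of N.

Intervening sets G = 2 and removes its equation (G <- D^2 + F).
N = L^2 + G  [with L=4, G=2]  = 18

18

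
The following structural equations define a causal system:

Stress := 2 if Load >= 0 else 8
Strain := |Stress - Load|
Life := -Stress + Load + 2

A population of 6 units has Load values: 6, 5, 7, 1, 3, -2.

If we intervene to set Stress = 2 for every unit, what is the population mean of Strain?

3

Under do(Stress=2), Stress's equation is replaced by Stress=2 for every unit. Per-unit Strain: 4, 3, 5, 1, 1, 4. Mean = 3.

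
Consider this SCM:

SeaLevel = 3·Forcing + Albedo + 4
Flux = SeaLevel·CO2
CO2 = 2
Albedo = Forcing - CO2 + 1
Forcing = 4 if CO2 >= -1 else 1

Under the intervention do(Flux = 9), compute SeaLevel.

19

The intervention breaks the incoming arrows to Flux: Flux = SeaLevel·CO2 no longer applies, and Flux = 9.
Since SeaLevel is not a descendant of the intervened variable, it is unaffected.
Forcing = 4 if CO2 >= -1 else 1  [with CO2=2]  = 4
Albedo = Forcing - CO2 + 1  [with Forcing=4, CO2=2]  = 3
SeaLevel = 3·Forcing + Albedo + 4  [with Forcing=4, Albedo=3]  = 19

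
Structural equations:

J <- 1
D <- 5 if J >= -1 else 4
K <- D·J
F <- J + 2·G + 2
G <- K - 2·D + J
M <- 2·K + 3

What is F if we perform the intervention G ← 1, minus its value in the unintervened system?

Under do(G=1), the mechanism G <- K - 2·D + J is discarded; G is fixed at 1.
F = J + 2·G + 2  [with J=1, G=1]  = 5
Without intervention: D = 5 if J >= -1 else 4  [with J=1]  = 5; K = D·J  [with D=5, J=1]  = 5; G = K - 2·D + J  [with K=5, D=5, J=1]  = -4; F = J + 2·G + 2  [with J=1, G=-4]  = -5.
Change = 5 − (-5) = 10.

10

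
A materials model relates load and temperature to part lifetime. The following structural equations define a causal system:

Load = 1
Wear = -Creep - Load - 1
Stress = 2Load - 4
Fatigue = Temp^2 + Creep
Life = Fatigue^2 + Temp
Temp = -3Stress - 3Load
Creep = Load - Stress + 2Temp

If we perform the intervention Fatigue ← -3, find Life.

Intervening sets Fatigue = -3 and removes its equation (Fatigue = Temp^2 + Creep).
Stress = 2Load - 4  [with Load=1]  = -2
Temp = -3Stress - 3Load  [with Stress=-2, Load=1]  = 3
Life = Fatigue^2 + Temp  [with Fatigue=-3, Temp=3]  = 12

12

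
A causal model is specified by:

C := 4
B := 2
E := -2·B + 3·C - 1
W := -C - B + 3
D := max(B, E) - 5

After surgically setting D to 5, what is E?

7

do(D=5) replaces the equation D := max(B, E) - 5 with the constant D = 5.
E is not downstream of the intervention, so its value is determined by the original equations.
E = -2·B + 3·C - 1  [with B=2, C=4]  = 7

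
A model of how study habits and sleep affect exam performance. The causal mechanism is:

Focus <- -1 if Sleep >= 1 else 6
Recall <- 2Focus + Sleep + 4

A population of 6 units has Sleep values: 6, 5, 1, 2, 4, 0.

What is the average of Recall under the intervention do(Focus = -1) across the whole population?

5

The intervention sets Focus=-1 in all 6 units regardless of Sleep. Recomputing Recall per unit gives 8, 7, 3, 4, 6, 2; average 5.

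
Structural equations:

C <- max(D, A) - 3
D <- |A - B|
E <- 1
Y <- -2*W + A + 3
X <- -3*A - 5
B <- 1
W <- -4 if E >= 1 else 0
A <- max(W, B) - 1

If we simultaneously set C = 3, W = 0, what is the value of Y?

3

Under do(C = 3, W = 0), each intervened variable's structural equation is replaced by its fixed value.
A = max(W, B) - 1  [with W=0, B=1]  = 0
Y = -2*W + A + 3  [with W=0, A=0]  = 3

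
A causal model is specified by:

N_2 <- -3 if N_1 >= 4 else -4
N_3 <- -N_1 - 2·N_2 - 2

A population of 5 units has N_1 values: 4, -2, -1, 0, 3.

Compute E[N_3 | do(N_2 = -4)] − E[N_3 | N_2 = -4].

do(N_2=-4) breaks N_2's dependence on N_1. With N_2=-4 fixed, N_3 across the units is 2, 8, 7, 6, 3, mean 5.2.
Conditioning on N_2=-4 selects the 4 unit(s) with N_1 ∈ {-2, -1, 0, 3}. Their N_3 values: 8, 7, 6, 3. Mean = 6.
Difference = 5.2 − 6 = -0.8.

-0.8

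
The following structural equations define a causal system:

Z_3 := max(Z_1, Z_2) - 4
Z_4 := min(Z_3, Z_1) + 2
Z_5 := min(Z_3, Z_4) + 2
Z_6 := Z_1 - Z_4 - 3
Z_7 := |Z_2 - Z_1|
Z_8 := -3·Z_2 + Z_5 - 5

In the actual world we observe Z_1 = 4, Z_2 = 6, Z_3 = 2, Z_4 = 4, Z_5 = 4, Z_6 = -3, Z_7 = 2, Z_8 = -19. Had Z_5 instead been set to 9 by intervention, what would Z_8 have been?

do(Z_5=9) replaces the equation Z_5 := min(Z_3, Z_4) + 2 with the constant Z_5 = 9.
Z_8 = -3·Z_2 + Z_5 - 5  [with Z_2=6, Z_5=9]  = -14

-14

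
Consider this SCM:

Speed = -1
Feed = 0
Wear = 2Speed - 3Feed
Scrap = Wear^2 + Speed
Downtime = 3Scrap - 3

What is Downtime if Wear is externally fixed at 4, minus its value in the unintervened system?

36

do(Wear=4) replaces the equation Wear = 2Speed - 3Feed with the constant Wear = 4.
Scrap = Wear^2 + Speed  [with Wear=4, Speed=-1]  = 15
Downtime = 3Scrap - 3  [with Scrap=15]  = 42
Without intervention: Wear = 2Speed - 3Feed  [with Speed=-1, Feed=0]  = -2; Scrap = Wear^2 + Speed  [with Wear=-2, Speed=-1]  = 3; Downtime = 3Scrap - 3  [with Scrap=3]  = 6.
Change = 42 − 6 = 36.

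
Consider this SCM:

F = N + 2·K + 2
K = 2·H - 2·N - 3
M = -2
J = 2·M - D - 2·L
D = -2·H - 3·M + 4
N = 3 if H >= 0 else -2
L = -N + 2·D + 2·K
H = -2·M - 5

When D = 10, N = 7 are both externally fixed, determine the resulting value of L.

-25

Under do(D = 10, N = 7), each intervened variable's structural equation is replaced by its fixed value.
H = -2·M - 5  [with M=-2]  = -1
K = 2·H - 2·N - 3  [with H=-1, N=7]  = -19
L = -N + 2·D + 2·K  [with N=7, D=10, K=-19]  = -25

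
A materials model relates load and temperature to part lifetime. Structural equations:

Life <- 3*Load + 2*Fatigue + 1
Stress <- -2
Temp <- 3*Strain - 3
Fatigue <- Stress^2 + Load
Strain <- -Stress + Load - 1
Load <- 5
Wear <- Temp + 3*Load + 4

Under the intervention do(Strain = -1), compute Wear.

do(Strain=-1) replaces the equation Strain <- -Stress + Load - 1 with the constant Strain = -1.
Temp = 3*Strain - 3  [with Strain=-1]  = -6
Wear = Temp + 3*Load + 4  [with Temp=-6, Load=5]  = 13

13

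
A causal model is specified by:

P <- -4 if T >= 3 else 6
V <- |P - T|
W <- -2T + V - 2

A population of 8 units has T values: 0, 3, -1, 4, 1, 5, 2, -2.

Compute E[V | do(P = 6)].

4.5

The intervention sets P=6 in all 8 units regardless of T. Recomputing V per unit gives 6, 3, 7, 2, 5, 1, 4, 8; average 4.5.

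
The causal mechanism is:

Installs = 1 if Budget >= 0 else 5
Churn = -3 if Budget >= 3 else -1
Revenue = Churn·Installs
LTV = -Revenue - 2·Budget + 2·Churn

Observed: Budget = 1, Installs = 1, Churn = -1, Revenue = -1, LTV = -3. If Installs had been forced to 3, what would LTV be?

do(Installs=3) replaces the equation Installs = 1 if Budget >= 0 else 5 with the constant Installs = 3.
Churn = -3 if Budget >= 3 else -1  [with Budget=1]  = -1
Revenue = Churn·Installs  [with Churn=-1, Installs=3]  = -3
LTV = -Revenue - 2·Budget + 2·Churn  [with Revenue=-3, Budget=1, Churn=-1]  = -1

-1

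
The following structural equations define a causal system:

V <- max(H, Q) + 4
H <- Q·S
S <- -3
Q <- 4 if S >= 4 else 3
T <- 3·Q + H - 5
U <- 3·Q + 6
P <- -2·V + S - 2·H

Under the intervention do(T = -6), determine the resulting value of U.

15

The intervention breaks the incoming arrows to T: T <- 3·Q + H - 5 no longer applies, and T = -6.
U is not downstream of the intervention, so its value is determined by the original equations.
Q = 4 if S >= 4 else 3  [with S=-3]  = 3
U = 3·Q + 6  [with Q=3]  = 15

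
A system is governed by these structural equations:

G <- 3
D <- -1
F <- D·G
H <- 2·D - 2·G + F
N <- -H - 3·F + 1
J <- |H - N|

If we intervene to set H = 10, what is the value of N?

Intervening sets H = 10 and removes its equation (H <- 2·D - 2·G + F).
F = D·G  [with D=-1, G=3]  = -3
N = -H - 3·F + 1  [with H=10, F=-3]  = 0

0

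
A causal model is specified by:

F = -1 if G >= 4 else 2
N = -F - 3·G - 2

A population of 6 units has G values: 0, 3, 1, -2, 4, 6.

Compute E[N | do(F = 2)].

-10

Every unit gets F=2 under the intervention. N values become -4, -13, -7, 2, -16, -22; E[N|do(F=2)] = -10.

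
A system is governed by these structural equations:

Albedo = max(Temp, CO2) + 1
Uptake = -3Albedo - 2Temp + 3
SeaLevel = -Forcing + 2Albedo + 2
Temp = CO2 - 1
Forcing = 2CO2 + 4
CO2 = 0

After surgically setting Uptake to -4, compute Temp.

-1

do(Uptake=-4) replaces the equation Uptake = -3Albedo - 2Temp + 3 with the constant Uptake = -4.
Temp is not downstream of the intervention, so its value is determined by the original equations.
Temp = CO2 - 1  [with CO2=0]  = -1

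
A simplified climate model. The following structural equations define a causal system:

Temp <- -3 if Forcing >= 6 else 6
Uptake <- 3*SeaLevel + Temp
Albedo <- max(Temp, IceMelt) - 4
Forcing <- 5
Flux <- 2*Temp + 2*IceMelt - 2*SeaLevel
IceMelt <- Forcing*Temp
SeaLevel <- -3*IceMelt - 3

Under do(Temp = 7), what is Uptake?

-317

Under do(Temp=7), the mechanism Temp <- -3 if Forcing >= 6 else 6 is discarded; Temp is fixed at 7.
IceMelt = Forcing*Temp  [with Forcing=5, Temp=7]  = 35
SeaLevel = -3*IceMelt - 3  [with IceMelt=35]  = -108
Uptake = 3*SeaLevel + Temp  [with SeaLevel=-108, Temp=7]  = -317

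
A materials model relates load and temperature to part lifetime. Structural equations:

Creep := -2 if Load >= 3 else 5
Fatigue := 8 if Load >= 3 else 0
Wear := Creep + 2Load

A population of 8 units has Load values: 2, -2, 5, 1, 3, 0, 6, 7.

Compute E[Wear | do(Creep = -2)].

3.5

do(Creep=-2) breaks Creep's dependence on Load. With Creep=-2 fixed, Wear across the units is 2, -6, 8, 0, 4, -2, 10, 12, mean 3.5.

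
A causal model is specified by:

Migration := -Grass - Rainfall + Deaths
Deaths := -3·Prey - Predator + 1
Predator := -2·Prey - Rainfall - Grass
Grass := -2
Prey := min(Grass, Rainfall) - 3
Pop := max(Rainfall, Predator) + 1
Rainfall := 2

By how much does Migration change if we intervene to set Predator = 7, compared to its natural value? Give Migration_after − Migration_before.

3

Under do(Predator=7), the mechanism Predator := -2·Prey - Rainfall - Grass is discarded; Predator is fixed at 7.
Prey = min(Grass, Rainfall) - 3  [with Grass=-2, Rainfall=2]  = -5
Deaths = -3·Prey - Predator + 1  [with Prey=-5, Predator=7]  = 9
Migration = -Grass - Rainfall + Deaths  [with Grass=-2, Rainfall=2, Deaths=9]  = 9
Without intervention: Prey = min(Grass, Rainfall) - 3  [with Grass=-2, Rainfall=2]  = -5; Predator = -2·Prey - Rainfall - Grass  [with Prey=-5, Rainfall=2, Grass=-2]  = 10; Deaths = -3·Prey - Predator + 1  [with Prey=-5, Predator=10]  = 6; Migration = -Grass - Rainfall + Deaths  [with Grass=-2, Rainfall=2, Deaths=6]  = 6.
Change = 9 − 6 = 3.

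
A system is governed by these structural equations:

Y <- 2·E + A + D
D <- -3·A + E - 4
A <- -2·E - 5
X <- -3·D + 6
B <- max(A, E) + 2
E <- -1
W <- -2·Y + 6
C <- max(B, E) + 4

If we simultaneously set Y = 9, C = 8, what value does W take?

Setting Y = 9, C = 8 by intervention discards those variables' equations.
W = -2·Y + 6  [with Y=9]  = -12

-12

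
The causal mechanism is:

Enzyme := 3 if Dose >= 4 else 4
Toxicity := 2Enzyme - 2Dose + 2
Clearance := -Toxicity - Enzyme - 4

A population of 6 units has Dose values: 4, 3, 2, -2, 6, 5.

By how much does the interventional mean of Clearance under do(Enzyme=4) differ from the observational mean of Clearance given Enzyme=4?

do(Enzyme=4) breaks Enzyme's dependence on Dose. With Enzyme=4 fixed, Clearance across the units is -10, -12, -14, -22, -6, -8, mean -12.
Conditioning on Enzyme=4 selects the 3 unit(s) with Dose ∈ {3, 2, -2}. Their Clearance values: -12, -14, -22. Mean = -16.
Difference = -12 − (-16) = 4.

4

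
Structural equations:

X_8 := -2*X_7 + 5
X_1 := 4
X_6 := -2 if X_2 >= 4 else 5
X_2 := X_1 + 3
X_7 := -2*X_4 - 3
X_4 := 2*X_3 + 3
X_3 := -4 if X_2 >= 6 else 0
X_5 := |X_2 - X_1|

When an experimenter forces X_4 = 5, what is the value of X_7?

The intervention breaks the incoming arrows to X_4: X_4 := 2*X_3 + 3 no longer applies, and X_4 = 5.
X_7 = -2*X_4 - 3  [with X_4=5]  = -13

-13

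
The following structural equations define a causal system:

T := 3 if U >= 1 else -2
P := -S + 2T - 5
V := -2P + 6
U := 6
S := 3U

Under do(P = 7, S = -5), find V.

The joint intervention fixes P = 7, S = -5, removing each variable's own equation.
V = -2P + 6  [with P=7]  = -8

-8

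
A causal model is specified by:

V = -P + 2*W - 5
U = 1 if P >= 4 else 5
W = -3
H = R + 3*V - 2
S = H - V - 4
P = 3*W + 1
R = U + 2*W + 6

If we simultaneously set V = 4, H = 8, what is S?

0

Under do(V = 4, H = 8), each intervened variable's structural equation is replaced by its fixed value.
S = H - V - 4  [with H=8, V=4]  = 0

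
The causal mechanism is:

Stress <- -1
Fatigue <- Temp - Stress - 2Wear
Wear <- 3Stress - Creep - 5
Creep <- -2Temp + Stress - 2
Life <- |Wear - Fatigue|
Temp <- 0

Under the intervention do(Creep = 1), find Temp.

Under do(Creep=1), the mechanism Creep <- -2Temp + Stress - 2 is discarded; Creep is fixed at 1.
Since Temp is not a descendant of the intervened variable, it is unaffected.

0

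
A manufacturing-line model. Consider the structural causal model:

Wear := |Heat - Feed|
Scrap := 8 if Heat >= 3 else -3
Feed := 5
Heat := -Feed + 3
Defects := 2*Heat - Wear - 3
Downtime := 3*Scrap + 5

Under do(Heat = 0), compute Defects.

-8

Under do(Heat=0), the mechanism Heat := -Feed + 3 is discarded; Heat is fixed at 0.
Wear = |Heat - Feed|  [with Heat=0, Feed=5]  = 5
Defects = 2*Heat - Wear - 3  [with Heat=0, Wear=5]  = -8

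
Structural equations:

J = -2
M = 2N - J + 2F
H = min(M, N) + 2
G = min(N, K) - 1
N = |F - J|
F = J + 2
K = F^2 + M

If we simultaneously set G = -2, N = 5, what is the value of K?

12

Under do(G = -2, N = 5), each intervened variable's structural equation is replaced by its fixed value.
F = J + 2  [with J=-2]  = 0
M = 2N - J + 2F  [with N=5, J=-2, F=0]  = 12
K = F^2 + M  [with F=0, M=12]  = 12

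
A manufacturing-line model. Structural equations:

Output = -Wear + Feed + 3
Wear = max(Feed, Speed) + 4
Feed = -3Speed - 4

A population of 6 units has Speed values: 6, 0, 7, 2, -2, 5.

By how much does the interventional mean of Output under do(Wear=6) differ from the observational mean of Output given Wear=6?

-9

Under do(Wear=6), Wear's equation is replaced by Wear=6 for every unit. Per-unit Output: -25, -7, -28, -13, -1, -22. Mean = -16.
E[Output|Wear=6] averages over only the 2 units with Wear=6 (Speed = 2, -2): Output = -13, -1, mean -7.
Difference = -16 − (-7) = -9.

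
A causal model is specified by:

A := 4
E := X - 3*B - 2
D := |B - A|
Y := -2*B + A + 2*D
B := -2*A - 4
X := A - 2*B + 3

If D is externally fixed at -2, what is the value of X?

do(D=-2) replaces the equation D := |B - A| with the constant D = -2.
X is not downstream of the intervention, so its value is determined by the original equations.
B = -2*A - 4  [with A=4]  = -12
X = A - 2*B + 3  [with A=4, B=-12]  = 31

31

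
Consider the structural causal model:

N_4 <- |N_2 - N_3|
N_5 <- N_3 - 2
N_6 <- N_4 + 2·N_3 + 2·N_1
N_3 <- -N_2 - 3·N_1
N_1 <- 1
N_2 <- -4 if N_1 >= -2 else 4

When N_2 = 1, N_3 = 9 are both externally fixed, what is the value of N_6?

28

Under do(N_2 = 1, N_3 = 9), each intervened variable's structural equation is replaced by its fixed value.
N_4 = |N_2 - N_3|  [with N_2=1, N_3=9]  = 8
N_6 = N_4 + 2·N_3 + 2·N_1  [with N_4=8, N_3=9, N_1=1]  = 28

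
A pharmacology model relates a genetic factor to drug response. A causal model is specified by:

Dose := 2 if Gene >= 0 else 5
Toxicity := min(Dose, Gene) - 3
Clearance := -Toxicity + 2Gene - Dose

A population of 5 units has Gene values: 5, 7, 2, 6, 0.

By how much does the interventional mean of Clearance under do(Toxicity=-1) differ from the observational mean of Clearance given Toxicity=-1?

-2

Under do(Toxicity=-1), Toxicity's equation is replaced by Toxicity=-1 for every unit. Per-unit Clearance: 9, 13, 3, 11, -1. Mean = 7.
E[Clearance|Toxicity=-1] averages over only the 4 units with Toxicity=-1 (Gene = 5, 7, 2, 6): Clearance = 9, 13, 3, 11, mean 9.
Difference = 7 − 9 = -2.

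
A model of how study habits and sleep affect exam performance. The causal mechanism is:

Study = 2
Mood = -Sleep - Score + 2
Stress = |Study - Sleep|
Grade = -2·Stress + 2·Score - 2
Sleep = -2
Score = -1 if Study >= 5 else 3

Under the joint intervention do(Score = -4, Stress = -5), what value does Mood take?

8

The joint intervention fixes Score = -4, Stress = -5, removing each variable's own equation.
Mood = -Sleep - Score + 2  [with Sleep=-2, Score=-4]  = 8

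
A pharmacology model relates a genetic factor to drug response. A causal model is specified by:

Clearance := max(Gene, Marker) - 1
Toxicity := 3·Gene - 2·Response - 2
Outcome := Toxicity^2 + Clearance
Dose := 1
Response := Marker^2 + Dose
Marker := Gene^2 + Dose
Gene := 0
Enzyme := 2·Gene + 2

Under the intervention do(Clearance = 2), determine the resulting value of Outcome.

38

do(Clearance=2) replaces the equation Clearance := max(Gene, Marker) - 1 with the constant Clearance = 2.
Marker = Gene^2 + Dose  [with Gene=0, Dose=1]  = 1
Response = Marker^2 + Dose  [with Marker=1, Dose=1]  = 2
Toxicity = 3·Gene - 2·Response - 2  [with Gene=0, Response=2]  = -6
Outcome = Toxicity^2 + Clearance  [with Toxicity=-6, Clearance=2]  = 38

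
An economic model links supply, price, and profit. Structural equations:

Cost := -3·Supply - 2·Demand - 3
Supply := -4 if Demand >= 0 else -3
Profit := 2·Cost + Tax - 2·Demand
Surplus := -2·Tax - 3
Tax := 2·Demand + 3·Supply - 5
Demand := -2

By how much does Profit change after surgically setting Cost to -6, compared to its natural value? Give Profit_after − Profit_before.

do(Cost=-6) replaces the equation Cost := -3·Supply - 2·Demand - 3 with the constant Cost = -6.
Supply = -4 if Demand >= 0 else -3  [with Demand=-2]  = -3
Tax = 2·Demand + 3·Supply - 5  [with Demand=-2, Supply=-3]  = -18
Profit = 2·Cost + Tax - 2·Demand  [with Cost=-6, Tax=-18, Demand=-2]  = -26
Without intervention: Supply = -4 if Demand >= 0 else -3  [with Demand=-2]  = -3; Cost = -3·Supply - 2·Demand - 3  [with Supply=-3, Demand=-2]  = 10; Tax = 2·Demand + 3·Supply - 5  [with Demand=-2, Supply=-3]  = -18; Profit = 2·Cost + Tax - 2·Demand  [with Cost=10, Tax=-18, Demand=-2]  = 6.
Change = -26 − 6 = -32.

-32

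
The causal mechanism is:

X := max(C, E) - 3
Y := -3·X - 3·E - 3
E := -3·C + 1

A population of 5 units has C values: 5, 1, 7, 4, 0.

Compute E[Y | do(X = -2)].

30.6

The intervention sets X=-2 in all 5 units regardless of C. Recomputing Y per unit gives 45, 9, 63, 36, 0; average 30.6.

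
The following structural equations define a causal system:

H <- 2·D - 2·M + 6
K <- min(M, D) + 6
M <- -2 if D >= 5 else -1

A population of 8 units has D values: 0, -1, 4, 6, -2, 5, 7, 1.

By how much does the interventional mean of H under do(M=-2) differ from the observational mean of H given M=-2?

-7

do(M=-2) breaks M's dependence on D. With M=-2 fixed, H across the units is 10, 8, 18, 22, 6, 20, 24, 12, mean 15.
Conditioning on M=-2 selects the 3 unit(s) with D ∈ {6, 5, 7}. Their H values: 22, 20, 24. Mean = 22.
Difference = 15 − 22 = -7.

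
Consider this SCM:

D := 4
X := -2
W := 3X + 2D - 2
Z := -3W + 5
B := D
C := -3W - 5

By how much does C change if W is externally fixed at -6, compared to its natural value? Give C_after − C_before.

18

The intervention breaks the incoming arrows to W: W := 3X + 2D - 2 no longer applies, and W = -6.
C = -3W - 5  [with W=-6]  = 13
Without intervention: W = 3X + 2D - 2  [with X=-2, D=4]  = 0; C = -3W - 5  [with W=0]  = -5.
Change = 13 − (-5) = 18.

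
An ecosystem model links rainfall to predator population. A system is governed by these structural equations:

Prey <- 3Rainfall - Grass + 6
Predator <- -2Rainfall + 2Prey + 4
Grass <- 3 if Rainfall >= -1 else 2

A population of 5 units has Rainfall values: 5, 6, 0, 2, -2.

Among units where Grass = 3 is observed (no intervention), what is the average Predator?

23

E[Predator|Grass=3] averages over only the 4 units with Grass=3 (Rainfall = 5, 6, 0, 2): Predator = 30, 34, 10, 18, mean 23.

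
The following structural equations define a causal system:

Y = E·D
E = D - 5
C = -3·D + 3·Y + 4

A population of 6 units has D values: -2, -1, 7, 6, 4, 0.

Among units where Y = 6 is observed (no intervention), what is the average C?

E[C|Y=6] averages over only the 2 units with Y=6 (D = -1, 6): C = 25, 4, mean 14.5.

14.5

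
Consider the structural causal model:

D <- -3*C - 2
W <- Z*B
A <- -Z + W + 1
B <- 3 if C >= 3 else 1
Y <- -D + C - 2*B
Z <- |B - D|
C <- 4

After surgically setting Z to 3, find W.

9

Intervening sets Z = 3 and removes its equation (Z <- |B - D|).
B = 3 if C >= 3 else 1  [with C=4]  = 3
W = Z*B  [with Z=3, B=3]  = 9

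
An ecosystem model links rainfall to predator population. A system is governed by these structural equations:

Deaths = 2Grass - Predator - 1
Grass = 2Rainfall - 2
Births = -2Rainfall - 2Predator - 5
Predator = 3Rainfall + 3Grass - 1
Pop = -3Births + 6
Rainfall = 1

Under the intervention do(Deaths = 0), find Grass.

Under do(Deaths=0), the mechanism Deaths = 2Grass - Predator - 1 is discarded; Deaths is fixed at 0.
No directed path runs from Deaths to Grass, so Grass keeps its natural value.
Grass = 2Rainfall - 2  [with Rainfall=1]  = 0

0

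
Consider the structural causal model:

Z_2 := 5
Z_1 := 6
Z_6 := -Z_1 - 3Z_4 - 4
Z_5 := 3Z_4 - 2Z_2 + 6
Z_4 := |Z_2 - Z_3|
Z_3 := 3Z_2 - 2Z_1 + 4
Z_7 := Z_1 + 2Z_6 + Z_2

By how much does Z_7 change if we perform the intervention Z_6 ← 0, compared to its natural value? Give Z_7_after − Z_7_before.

Intervening sets Z_6 = 0 and removes its equation (Z_6 := -Z_1 - 3Z_4 - 4).
Z_7 = Z_1 + 2Z_6 + Z_2  [with Z_1=6, Z_6=0, Z_2=5]  = 11
Without intervention: Z_3 = 3Z_2 - 2Z_1 + 4  [with Z_2=5, Z_1=6]  = 7; Z_4 = |Z_2 - Z_3|  [with Z_2=5, Z_3=7]  = 2; Z_6 = -Z_1 - 3Z_4 - 4  [with Z_1=6, Z_4=2]  = -16; Z_7 = Z_1 + 2Z_6 + Z_2  [with Z_1=6, Z_6=-16, Z_2=5]  = -21.
Change = 11 − (-21) = 32.

32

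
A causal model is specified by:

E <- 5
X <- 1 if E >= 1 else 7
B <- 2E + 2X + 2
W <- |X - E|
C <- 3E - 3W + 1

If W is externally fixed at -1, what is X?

The intervention breaks the incoming arrows to W: W <- |X - E| no longer applies, and W = -1.
Since X is not a descendant of the intervened variable, it is unaffected.
X = 1 if E >= 1 else 7  [with E=5]  = 1

1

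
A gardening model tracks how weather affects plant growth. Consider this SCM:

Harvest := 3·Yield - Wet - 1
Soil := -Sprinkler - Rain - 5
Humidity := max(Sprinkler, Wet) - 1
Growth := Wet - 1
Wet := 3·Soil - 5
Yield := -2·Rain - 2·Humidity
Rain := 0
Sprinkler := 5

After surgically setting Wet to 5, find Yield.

-8

The intervention breaks the incoming arrows to Wet: Wet := 3·Soil - 5 no longer applies, and Wet = 5.
Humidity = max(Sprinkler, Wet) - 1  [with Sprinkler=5, Wet=5]  = 4
Yield = -2·Rain - 2·Humidity  [with Rain=0, Humidity=4]  = -8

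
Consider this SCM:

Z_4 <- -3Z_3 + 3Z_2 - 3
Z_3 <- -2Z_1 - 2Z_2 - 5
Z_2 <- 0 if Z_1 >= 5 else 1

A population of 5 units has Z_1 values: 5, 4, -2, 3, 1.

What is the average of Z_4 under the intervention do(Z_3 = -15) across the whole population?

44.4

The intervention sets Z_3=-15 in all 5 units regardless of Z_1. Recomputing Z_4 per unit gives 42, 45, 45, 45, 45; average 44.4.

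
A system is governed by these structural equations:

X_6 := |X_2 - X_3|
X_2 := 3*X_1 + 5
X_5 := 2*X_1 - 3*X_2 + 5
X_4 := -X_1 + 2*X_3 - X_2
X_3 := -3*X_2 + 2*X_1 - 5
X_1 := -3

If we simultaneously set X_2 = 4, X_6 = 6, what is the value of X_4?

The joint intervention fixes X_2 = 4, X_6 = 6, removing each variable's own equation.
X_3 = -3*X_2 + 2*X_1 - 5  [with X_2=4, X_1=-3]  = -23
X_4 = -X_1 + 2*X_3 - X_2  [with X_1=-3, X_3=-23, X_2=4]  = -47

-47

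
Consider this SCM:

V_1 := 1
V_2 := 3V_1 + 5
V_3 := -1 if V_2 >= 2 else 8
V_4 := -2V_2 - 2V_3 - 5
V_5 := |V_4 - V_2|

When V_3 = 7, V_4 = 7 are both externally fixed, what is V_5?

Setting V_3 = 7, V_4 = 7 by intervention discards those variables' equations.
V_2 = 3V_1 + 5  [with V_1=1]  = 8
V_5 = |V_4 - V_2|  [with V_4=7, V_2=8]  = 1

1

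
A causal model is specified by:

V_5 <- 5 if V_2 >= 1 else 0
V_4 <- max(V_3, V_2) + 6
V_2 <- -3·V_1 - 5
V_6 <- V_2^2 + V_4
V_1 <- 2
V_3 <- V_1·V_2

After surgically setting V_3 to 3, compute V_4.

The intervention breaks the incoming arrows to V_3: V_3 <- V_1·V_2 no longer applies, and V_3 = 3.
V_2 = -3·V_1 - 5  [with V_1=2]  = -11
V_4 = max(V_3, V_2) + 6  [with V_3=3, V_2=-11]  = 9

9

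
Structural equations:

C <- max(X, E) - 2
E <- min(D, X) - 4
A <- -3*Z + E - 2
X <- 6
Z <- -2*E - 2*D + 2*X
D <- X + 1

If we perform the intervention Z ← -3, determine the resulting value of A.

The intervention breaks the incoming arrows to Z: Z <- -2*E - 2*D + 2*X no longer applies, and Z = -3.
D = X + 1  [with X=6]  = 7
E = min(D, X) - 4  [with D=7, X=6]  = 2
A = -3*Z + E - 2  [with Z=-3, E=2]  = 9

9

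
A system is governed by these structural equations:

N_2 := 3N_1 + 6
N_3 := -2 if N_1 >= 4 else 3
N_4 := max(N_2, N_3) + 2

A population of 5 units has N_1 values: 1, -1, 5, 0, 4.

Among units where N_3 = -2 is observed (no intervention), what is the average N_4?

21.5

Observing N_3=-2 restricts to units where N_3's equation naturally yields -2: N_1 ∈ {5, 4}. In that subpopulation N_4 = 23, 20, mean 21.5.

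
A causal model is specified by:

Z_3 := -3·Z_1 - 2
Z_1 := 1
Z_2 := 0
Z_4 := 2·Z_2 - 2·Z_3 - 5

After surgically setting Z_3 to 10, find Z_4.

The intervention breaks the incoming arrows to Z_3: Z_3 := -3·Z_1 - 2 no longer applies, and Z_3 = 10.
Z_4 = 2·Z_2 - 2·Z_3 - 5  [with Z_2=0, Z_3=10]  = -25

-25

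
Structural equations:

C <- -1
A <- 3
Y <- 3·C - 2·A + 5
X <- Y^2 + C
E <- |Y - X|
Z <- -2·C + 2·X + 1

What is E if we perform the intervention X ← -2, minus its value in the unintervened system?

Intervening sets X = -2 and removes its equation (X <- Y^2 + C).
Y = 3·C - 2·A + 5  [with C=-1, A=3]  = -4
E = |Y - X|  [with Y=-4, X=-2]  = 2
Without intervention: Y = 3·C - 2·A + 5  [with C=-1, A=3]  = -4; X = Y^2 + C  [with Y=-4, C=-1]  = 15; E = |Y - X|  [with Y=-4, X=15]  = 19.
Change = 2 − 19 = -17.

-17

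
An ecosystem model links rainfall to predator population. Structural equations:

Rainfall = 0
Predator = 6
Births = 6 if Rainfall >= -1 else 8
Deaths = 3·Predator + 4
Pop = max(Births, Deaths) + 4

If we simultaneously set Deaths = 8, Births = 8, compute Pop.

12

The joint intervention fixes Deaths = 8, Births = 8, removing each variable's own equation.
Pop = max(Births, Deaths) + 4  [with Births=8, Deaths=8]  = 12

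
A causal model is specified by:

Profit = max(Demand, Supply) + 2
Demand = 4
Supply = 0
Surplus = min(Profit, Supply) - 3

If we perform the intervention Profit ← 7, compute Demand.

Under do(Profit=7), the mechanism Profit = max(Demand, Supply) + 2 is discarded; Profit is fixed at 7.
Demand is not downstream of the intervention, so its value is determined by the original equations.

4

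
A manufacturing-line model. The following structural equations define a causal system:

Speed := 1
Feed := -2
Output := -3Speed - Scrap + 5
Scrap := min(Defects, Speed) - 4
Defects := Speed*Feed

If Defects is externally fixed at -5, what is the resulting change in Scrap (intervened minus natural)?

The intervention breaks the incoming arrows to Defects: Defects := Speed*Feed no longer applies, and Defects = -5.
Scrap = min(Defects, Speed) - 4  [with Defects=-5, Speed=1]  = -9
Without intervention: Defects = Speed*Feed  [with Speed=1, Feed=-2]  = -2; Scrap = min(Defects, Speed) - 4  [with Defects=-2, Speed=1]  = -6.
Change = -9 − (-6) = -3.

-3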